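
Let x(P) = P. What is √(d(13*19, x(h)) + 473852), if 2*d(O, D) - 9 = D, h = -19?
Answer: √473847 ≈ 688.37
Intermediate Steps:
d(O, D) = 9/2 + D/2
√(d(13*19, x(h)) + 473852) = √((9/2 + (½)*(-19)) + 473852) = √((9/2 - 19/2) + 473852) = √(-5 + 473852) = √473847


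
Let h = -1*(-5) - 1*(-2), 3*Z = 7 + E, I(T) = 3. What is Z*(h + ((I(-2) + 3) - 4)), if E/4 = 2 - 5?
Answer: -15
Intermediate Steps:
E = -12 (E = 4*(2 - 5) = 4*(-3) = -12)
Z = -5/3 (Z = (7 - 12)/3 = (1/3)*(-5) = -5/3 ≈ -1.6667)
h = 7 (h = 5 + 2 = 7)
Z*(h + ((I(-2) + 3) - 4)) = -5*(7 + ((3 + 3) - 4))/3 = -5*(7 + (6 - 4))/3 = -5*(7 + 2)/3 = -5/3*9 = -15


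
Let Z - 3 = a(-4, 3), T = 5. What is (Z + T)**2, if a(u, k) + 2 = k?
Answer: 81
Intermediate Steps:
a(u, k) = -2 + k
Z = 4 (Z = 3 + (-2 + 3) = 3 + 1 = 4)
(Z + T)**2 = (4 + 5)**2 = 9**2 = 81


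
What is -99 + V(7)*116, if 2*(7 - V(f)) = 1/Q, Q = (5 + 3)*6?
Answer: 17083/24 ≈ 711.79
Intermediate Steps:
Q = 48 (Q = 8*6 = 48)
V(f) = 671/96 (V(f) = 7 - ½/48 = 7 - ½*1/48 = 7 - 1/96 = 671/96)
-99 + V(7)*116 = -99 + (671/96)*116 = -99 + 19459/24 = 17083/24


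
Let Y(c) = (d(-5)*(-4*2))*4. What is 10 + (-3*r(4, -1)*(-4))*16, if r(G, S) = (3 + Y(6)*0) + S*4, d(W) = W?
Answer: -182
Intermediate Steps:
Y(c) = 160 (Y(c) = -(-20)*2*4 = -5*(-8)*4 = 40*4 = 160)
r(G, S) = 3 + 4*S (r(G, S) = (3 + 160*0) + S*4 = (3 + 0) + 4*S = 3 + 4*S)
10 + (-3*r(4, -1)*(-4))*16 = 10 + (-3*(3 + 4*(-1))*(-4))*16 = 10 + (-3*(3 - 4)*(-4))*16 = 10 + (-3*(-1)*(-4))*16 = 10 + (3*(-4))*16 = 10 - 12*16 = 10 - 192 = -182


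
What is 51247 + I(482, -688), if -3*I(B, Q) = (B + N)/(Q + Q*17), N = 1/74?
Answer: 140890747925/2749248 ≈ 51247.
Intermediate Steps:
N = 1/74 ≈ 0.013514
I(B, Q) = -(1/74 + B)/(54*Q) (I(B, Q) = -(B + 1/74)/(3*(Q + Q*17)) = -(1/74 + B)/(3*(Q + 17*Q)) = -(1/74 + B)/(3*(18*Q)) = -(1/74 + B)*1/(18*Q)/3 = -(1/74 + B)/(54*Q))
51247 + I(482, -688) = 51247 + (1/3996)*(-1 - 74*482)/(-688) = 51247 + (1/3996)*(-1/688)*(-1 - 35668) = 51247 + (1/3996)*(-1/688)*(-35669) = 51247 + 35669/2749248 = 140890747925/2749248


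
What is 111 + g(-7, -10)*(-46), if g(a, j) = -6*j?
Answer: -2649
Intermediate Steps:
111 + g(-7, -10)*(-46) = 111 - 6*(-10)*(-46) = 111 + 60*(-46) = 111 - 2760 = -2649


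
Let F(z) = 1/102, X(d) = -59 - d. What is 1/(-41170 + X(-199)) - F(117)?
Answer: -10283/1046265 ≈ -0.0098283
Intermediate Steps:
F(z) = 1/102
1/(-41170 + X(-199)) - F(117) = 1/(-41170 + (-59 - 1*(-199))) - 1*1/102 = 1/(-41170 + (-59 + 199)) - 1/102 = 1/(-41170 + 140) - 1/102 = 1/(-41030) - 1/102 = -1/41030 - 1/102 = -10283/1046265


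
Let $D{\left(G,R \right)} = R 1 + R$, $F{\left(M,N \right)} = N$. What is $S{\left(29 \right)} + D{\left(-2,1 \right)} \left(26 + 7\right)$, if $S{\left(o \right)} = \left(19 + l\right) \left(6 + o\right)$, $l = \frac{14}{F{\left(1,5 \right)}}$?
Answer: $829$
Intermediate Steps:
$D{\left(G,R \right)} = 2 R$ ($D{\left(G,R \right)} = R + R = 2 R$)
$l = \frac{14}{5} \approx 2.8$
$S{\left(o \right)} = \frac{654}{5} + \frac{109 o}{5}$ ($S{\left(o \right)} = \left(19 + \frac{14}{5}\right) \left(6 + o\right) = \frac{109 \left(6 + o\right)}{5} = \frac{654}{5} + \frac{109 o}{5}$)
$S{\left(29 \right)} + D{\left(-2,1 \right)} \left(26 + 7\right) = \left(\frac{654}{5} + \frac{109}{5} \cdot 29\right) + 2 \cdot 1 \left(26 + 7\right) = \left(\frac{654}{5} + \frac{3161}{5}\right) + 2 \cdot 33 = 763 + 66 = 829$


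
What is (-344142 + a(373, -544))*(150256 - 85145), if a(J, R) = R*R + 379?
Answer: -3114063797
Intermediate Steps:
a(J, R) = 379 + R² (a(J, R) = R² + 379 = 379 + R²)
(-344142 + a(373, -544))*(150256 - 85145) = (-344142 + (379 + (-544)²))*(150256 - 85145) = (-344142 + (379 + 295936))*65111 = (-344142 + 296315)*65111 = -47827*65111 = -3114063797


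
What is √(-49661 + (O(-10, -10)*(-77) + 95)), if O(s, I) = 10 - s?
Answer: I*√51106 ≈ 226.07*I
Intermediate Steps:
√(-49661 + (O(-10, -10)*(-77) + 95)) = √(-49661 + ((10 - 1*(-10))*(-77) + 95)) = √(-49661 + ((10 + 10)*(-77) + 95)) = √(-49661 + (20*(-77) + 95)) = √(-49661 + (-1540 + 95)) = √(-49661 - 1445) = √(-51106) = I*√51106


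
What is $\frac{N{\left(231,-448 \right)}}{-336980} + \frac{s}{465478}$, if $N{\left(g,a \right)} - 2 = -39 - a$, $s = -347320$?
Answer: $- \frac{58615602529}{78428388220} \approx -0.74738$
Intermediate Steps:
$N{\left(g,a \right)} = -37 - a$ ($N{\left(g,a \right)} = 2 - \left(39 + a\right) = -37 - a$)
$\frac{N{\left(231,-448 \right)}}{-336980} + \frac{s}{465478} = \frac{-37 - -448}{-336980} - \frac{347320}{465478} = \left(-37 + 448\right) \left(- \frac{1}{336980}\right) - \frac{173660}{232739} = 411 \left(- \frac{1}{336980}\right) - \frac{173660}{232739} = - \frac{411}{336980} - \frac{173660}{232739} = - \frac{58615602529}{78428388220}$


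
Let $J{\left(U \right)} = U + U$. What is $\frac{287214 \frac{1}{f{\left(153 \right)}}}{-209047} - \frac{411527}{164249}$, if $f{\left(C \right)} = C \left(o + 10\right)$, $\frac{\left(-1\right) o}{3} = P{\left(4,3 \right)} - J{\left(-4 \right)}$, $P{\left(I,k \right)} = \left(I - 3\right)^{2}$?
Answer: $- \frac{74570971423961}{29769104529501} \approx -2.505$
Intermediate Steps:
$J{\left(U \right)} = 2 U$
$P{\left(I,k \right)} = \left(-3 + I\right)^{2}$
$o = -27$ ($o = - 3 \left(\left(-3 + 4\right)^{2} - 2 \left(-4\right)\right) = - 3 \left(1^{2} - -8\right) = - 3 \left(1 + 8\right) = \left(-3\right) 9 = -27$)
$f{\left(C \right)} = - 17 C$ ($f{\left(C \right)} = C \left(-27 + 10\right) = C \left(-17\right) = - 17 C$)
$\frac{287214 \frac{1}{f{\left(153 \right)}}}{-209047} - \frac{411527}{164249} = \frac{287214 \frac{1}{\left(-17\right) 153}}{-209047} - \frac{411527}{164249} = \frac{287214}{-2601} \left(- \frac{1}{209047}\right) - \frac{411527}{164249} = 287214 \left(- \frac{1}{2601}\right) \left(- \frac{1}{209047}\right) - \frac{411527}{164249} = \left(- \frac{95738}{867}\right) \left(- \frac{1}{209047}\right) - \frac{411527}{164249} = \frac{95738}{181243749} - \frac{411527}{164249} = - \frac{74570971423961}{29769104529501}$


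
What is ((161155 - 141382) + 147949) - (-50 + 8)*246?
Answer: 178054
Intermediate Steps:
((161155 - 141382) + 147949) - (-50 + 8)*246 = (19773 + 147949) - (-42)*246 = 167722 - 1*(-10332) = 167722 + 10332 = 178054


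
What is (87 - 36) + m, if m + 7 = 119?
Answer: 163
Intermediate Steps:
m = 112 (m = -7 + 119 = 112)
(87 - 36) + m = (87 - 36) + 112 = 51 + 112 = 163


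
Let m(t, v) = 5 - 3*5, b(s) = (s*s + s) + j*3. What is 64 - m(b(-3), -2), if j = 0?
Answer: 74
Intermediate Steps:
b(s) = s + s**2 (b(s) = (s*s + s) + 0*3 = (s**2 + s) + 0 = (s + s**2) + 0 = s + s**2)
m(t, v) = -10 (m(t, v) = 5 - 15 = -10)
64 - m(b(-3), -2) = 64 - 1*(-10) = 64 + 10 = 74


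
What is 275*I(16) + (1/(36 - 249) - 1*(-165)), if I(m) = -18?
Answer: -1019206/213 ≈ -4785.0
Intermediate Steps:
275*I(16) + (1/(36 - 249) - 1*(-165)) = 275*(-18) + (1/(36 - 249) - 1*(-165)) = -4950 + (1/(-213) + 165) = -4950 + (-1/213 + 165) = -4950 + 35144/213 = -1019206/213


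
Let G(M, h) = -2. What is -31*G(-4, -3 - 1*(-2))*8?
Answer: 496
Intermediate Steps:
-31*G(-4, -3 - 1*(-2))*8 = -31*(-2)*8 = 62*8 = 496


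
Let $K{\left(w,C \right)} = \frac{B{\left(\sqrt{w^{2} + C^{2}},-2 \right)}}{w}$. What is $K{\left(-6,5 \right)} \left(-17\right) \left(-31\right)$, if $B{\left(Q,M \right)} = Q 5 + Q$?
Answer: $- 527 \sqrt{61} \approx -4116.0$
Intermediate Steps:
$B{\left(Q,M \right)} = 6 Q$ ($B{\left(Q,M \right)} = 5 Q + Q = 6 Q$)
$K{\left(w,C \right)} = \frac{6 \sqrt{C^{2} + w^{2}}}{w}$ ($K{\left(w,C \right)} = \frac{6 \sqrt{w^{2} + C^{2}}}{w} = \frac{6 \sqrt{C^{2} + w^{2}}}{w}$)
$K{\left(-6,5 \right)} \left(-17\right) \left(-31\right) = \frac{6 \sqrt{5^{2} + \left(-6\right)^{2}}}{-6} \left(-17\right) \left(-31\right) = 6 \left(- \frac{1}{6}\right) \sqrt{25 + 36} \left(-17\right) \left(-31\right) = 6 \left(- \frac{1}{6}\right) \sqrt{61} \left(-17\right) \left(-31\right) = - \sqrt{61} \left(-17\right) \left(-31\right) = 17 \sqrt{61} \left(-31\right) = - 527 \sqrt{61}$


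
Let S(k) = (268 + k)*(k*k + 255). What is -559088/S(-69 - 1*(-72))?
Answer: -69886/8943 ≈ -7.8146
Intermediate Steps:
S(k) = (255 + k²)*(268 + k) (S(k) = (268 + k)*(k² + 255) = (268 + k)*(255 + k²) = (255 + k²)*(268 + k))
-559088/S(-69 - 1*(-72)) = -559088/(68340 + (-69 - 1*(-72))³ + 255*(-69 - 1*(-72)) + 268*(-69 - 1*(-72))²) = -559088/(68340 + (-69 + 72)³ + 255*(-69 + 72) + 268*(-69 + 72)²) = -559088/(68340 + 3³ + 255*3 + 268*3²) = -559088/(68340 + 27 + 765 + 268*9) = -559088/(68340 + 27 + 765 + 2412) = -559088/71544 = -559088*1/71544 = -69886/8943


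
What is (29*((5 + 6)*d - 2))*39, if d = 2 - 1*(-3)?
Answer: 59943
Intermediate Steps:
d = 5 (d = 2 + 3 = 5)
(29*((5 + 6)*d - 2))*39 = (29*((5 + 6)*5 - 2))*39 = (29*(11*5 - 2))*39 = (29*(55 - 2))*39 = (29*53)*39 = 1537*39 = 59943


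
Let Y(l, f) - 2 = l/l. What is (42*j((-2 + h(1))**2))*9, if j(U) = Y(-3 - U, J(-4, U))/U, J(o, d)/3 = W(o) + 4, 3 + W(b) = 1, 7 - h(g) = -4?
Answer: 14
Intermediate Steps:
h(g) = 11 (h(g) = 7 - 1*(-4) = 7 + 4 = 11)
W(b) = -2 (W(b) = -3 + 1 = -2)
J(o, d) = 6 (J(o, d) = 3*(-2 + 4) = 3*2 = 6)
Y(l, f) = 3 (Y(l, f) = 2 + l/l = 2 + 1 = 3)
j(U) = 3/U
(42*j((-2 + h(1))**2))*9 = (42*(3/((-2 + 11)**2)))*9 = (42*(3/(9**2)))*9 = (42*(3/81))*9 = (42*(3*(1/81)))*9 = (42*(1/27))*9 = (14/9)*9 = 14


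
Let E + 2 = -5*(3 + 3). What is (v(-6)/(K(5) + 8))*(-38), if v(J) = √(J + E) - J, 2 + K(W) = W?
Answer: -228/11 - 38*I*√38/11 ≈ -20.727 - 21.295*I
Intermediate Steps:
E = -32 (E = -2 - 5*(3 + 3) = -2 - 5*6 = -2 - 30 = -32)
K(W) = -2 + W
v(J) = √(-32 + J) - J (v(J) = √(J - 32) - J = √(-32 + J) - J)
(v(-6)/(K(5) + 8))*(-38) = ((√(-32 - 6) - 1*(-6))/((-2 + 5) + 8))*(-38) = ((√(-38) + 6)/(3 + 8))*(-38) = ((I*√38 + 6)/11)*(-38) = ((6 + I*√38)*(1/11))*(-38) = (6/11 + I*√38/11)*(-38) = -228/11 - 38*I*√38/11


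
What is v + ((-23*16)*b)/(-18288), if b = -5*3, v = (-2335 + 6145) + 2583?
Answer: 2435618/381 ≈ 6392.7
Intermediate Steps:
v = 6393 (v = 3810 + 2583 = 6393)
b = -15
v + ((-23*16)*b)/(-18288) = 6393 + (-23*16*(-15))/(-18288) = 6393 - 368*(-15)*(-1/18288) = 6393 + 5520*(-1/18288) = 6393 - 115/381 = 2435618/381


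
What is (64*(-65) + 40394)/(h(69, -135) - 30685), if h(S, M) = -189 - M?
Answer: -36234/30739 ≈ -1.1788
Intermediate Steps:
(64*(-65) + 40394)/(h(69, -135) - 30685) = (64*(-65) + 40394)/((-189 - 1*(-135)) - 30685) = (-4160 + 40394)/((-189 + 135) - 30685) = 36234/(-54 - 30685) = 36234/(-30739) = 36234*(-1/30739) = -36234/30739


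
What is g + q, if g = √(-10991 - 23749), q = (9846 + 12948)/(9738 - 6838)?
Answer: 393/50 + 6*I*√965 ≈ 7.86 + 186.39*I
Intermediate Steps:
q = 393/50 (q = 22794/2900 = 22794*(1/2900) = 393/50 ≈ 7.8600)
g = 6*I*√965 (g = √(-34740) = 6*I*√965 ≈ 186.39*I)
g + q = 6*I*√965 + 393/50 = 393/50 + 6*I*√965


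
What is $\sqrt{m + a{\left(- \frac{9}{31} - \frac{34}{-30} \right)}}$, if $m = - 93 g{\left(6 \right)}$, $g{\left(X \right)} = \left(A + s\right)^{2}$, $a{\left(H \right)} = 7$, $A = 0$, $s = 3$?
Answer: $i \sqrt{830} \approx 28.81 i$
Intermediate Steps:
$g{\left(X \right)} = 9$ ($g{\left(X \right)} = \left(0 + 3\right)^{2} = 3^{2} = 9$)
$m = -837$ ($m = \left(-93\right) 9 = -837$)
$\sqrt{m + a{\left(- \frac{9}{31} - \frac{34}{-30} \right)}} = \sqrt{-837 + 7} = \sqrt{-830} = i \sqrt{830}$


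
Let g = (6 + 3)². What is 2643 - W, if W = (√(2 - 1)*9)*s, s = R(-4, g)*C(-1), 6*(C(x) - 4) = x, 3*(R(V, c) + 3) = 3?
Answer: 2712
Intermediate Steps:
g = 81 (g = 9² = 81)
R(V, c) = -2 (R(V, c) = -3 + (⅓)*3 = -3 + 1 = -2)
C(x) = 4 + x/6
s = -23/3 (s = -2*(4 + (⅙)*(-1)) = -2*(4 - ⅙) = -2*23/6 = -23/3 ≈ -7.6667)
W = -69 (W = (√(2 - 1)*9)*(-23/3) = (√1*9)*(-23/3) = (1*9)*(-23/3) = 9*(-23/3) = -69)
2643 - W = 2643 - 1*(-69) = 2643 + 69 = 2712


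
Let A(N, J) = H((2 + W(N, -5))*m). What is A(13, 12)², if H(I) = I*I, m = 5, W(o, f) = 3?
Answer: 390625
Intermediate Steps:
H(I) = I²
A(N, J) = 625 (A(N, J) = ((2 + 3)*5)² = (5*5)² = 25² = 625)
A(13, 12)² = 625² = 390625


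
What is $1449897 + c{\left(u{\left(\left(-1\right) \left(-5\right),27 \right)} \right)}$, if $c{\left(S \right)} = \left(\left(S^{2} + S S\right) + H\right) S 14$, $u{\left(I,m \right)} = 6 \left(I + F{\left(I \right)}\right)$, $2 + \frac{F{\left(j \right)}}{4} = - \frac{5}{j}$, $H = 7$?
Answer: $-628683$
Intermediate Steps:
$F{\left(j \right)} = -8 - \frac{20}{j}$ ($F{\left(j \right)} = -8 + 4 \left(- \frac{5}{j}\right) = -8 - \frac{20}{j}$)
$u{\left(I,m \right)} = -48 - \frac{120}{I} + 6 I$ ($u{\left(I,m \right)} = 6 \left(I - \left(8 + \frac{20}{I}\right)\right) = 6 \left(-8 + I - \frac{20}{I}\right) = -48 - \frac{120}{I} + 6 I$)
$c{\left(S \right)} = 14 S \left(7 + 2 S^{2}\right)$ ($c{\left(S \right)} = \left(\left(S^{2} + S S\right) + 7\right) S 14 = \left(\left(S^{2} + S^{2}\right) + 7\right) S 14 = \left(2 S^{2} + 7\right) S 14 = \left(7 + 2 S^{2}\right) S 14 = S \left(7 + 2 S^{2}\right) 14 = 14 S \left(7 + 2 S^{2}\right)$)
$1449897 + c{\left(u{\left(\left(-1\right) \left(-5\right),27 \right)} \right)} = 1449897 + \left(28 \left(-48 - \frac{120}{\left(-1\right) \left(-5\right)} + 6 \left(\left(-1\right) \left(-5\right)\right)\right)^{3} + 98 \left(-48 - \frac{120}{\left(-1\right) \left(-5\right)} + 6 \left(\left(-1\right) \left(-5\right)\right)\right)\right) = 1449897 + \left(28 \left(-48 - \frac{120}{5} + 6 \cdot 5\right)^{3} + 98 \left(-48 - \frac{120}{5} + 6 \cdot 5\right)\right) = 1449897 + \left(28 \left(-48 - 24 + 30\right)^{3} + 98 \left(-48 - 24 + 30\right)\right) = 1449897 + \left(28 \left(-42\right)^{3} + 98 \left(-42\right)\right) = 1449897 + \left(28 \left(-74088\right) - 4116\right) = 1449897 - 2078580 = -628683$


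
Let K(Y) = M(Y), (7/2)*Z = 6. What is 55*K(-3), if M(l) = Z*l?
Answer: -1980/7 ≈ -282.86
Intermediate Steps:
Z = 12/7 (Z = (2/7)*6 = 12/7 ≈ 1.7143)
M(l) = 12*l/7
K(Y) = 12*Y/7
55*K(-3) = 55*((12/7)*(-3)) = 55*(-36/7) = -1980/7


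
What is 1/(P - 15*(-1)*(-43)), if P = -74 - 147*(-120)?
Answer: 1/16921 ≈ 5.9098e-5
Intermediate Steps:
P = 17566 (P = -74 + 17640 = 17566)
1/(P - 15*(-1)*(-43)) = 1/(17566 - 15*(-1)*(-43)) = 1/(17566 + 15*(-43)) = 1/(17566 - 645) = 1/16921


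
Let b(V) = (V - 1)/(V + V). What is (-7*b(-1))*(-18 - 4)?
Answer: 154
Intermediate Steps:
b(V) = (-1 + V)/(2*V) (b(V) = (-1 + V)/((2*V)) = (-1 + V)*(1/(2*V)) = (-1 + V)/(2*V))
(-7*b(-1))*(-18 - 4) = (-7*(-1 - 1)/(2*(-1)))*(-18 - 4) = -7*(-1)*(-2)/2*(-22) = -7*1*(-22) = -7*(-22) = 154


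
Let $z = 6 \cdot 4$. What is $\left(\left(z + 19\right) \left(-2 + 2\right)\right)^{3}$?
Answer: $0$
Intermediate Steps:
$z = 24$
$\left(\left(z + 19\right) \left(-2 + 2\right)\right)^{3} = \left(\left(24 + 19\right) \left(-2 + 2\right)\right)^{3} = \left(43 \cdot 0\right)^{3} = 0^{3} = 0$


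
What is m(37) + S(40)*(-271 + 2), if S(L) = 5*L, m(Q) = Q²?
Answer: -52431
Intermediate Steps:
m(37) + S(40)*(-271 + 2) = 37² + (5*40)*(-271 + 2) = 1369 + 200*(-269) = 1369 - 53800 = -52431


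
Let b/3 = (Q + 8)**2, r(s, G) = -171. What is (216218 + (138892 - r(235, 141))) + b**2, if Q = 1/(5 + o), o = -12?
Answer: 935385306/2401 ≈ 3.8958e+5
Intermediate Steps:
Q = -1/7 (Q = 1/(5 - 12) = 1/(-7) = -1/7 ≈ -0.14286)
b = 9075/49 (b = 3*(-1/7 + 8)**2 = 3*(55/7)**2 = 3*(3025/49) = 9075/49 ≈ 185.20)
(216218 + (138892 - r(235, 141))) + b**2 = (216218 + (138892 - 1*(-171))) + (9075/49)**2 = (216218 + (138892 + 171)) + 82355625/2401 = (216218 + 139063) + 82355625/2401 = 355281 + 82355625/2401 = 935385306/2401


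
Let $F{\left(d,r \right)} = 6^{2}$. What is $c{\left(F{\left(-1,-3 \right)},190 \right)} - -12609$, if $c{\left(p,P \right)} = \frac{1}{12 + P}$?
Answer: $\frac{2547019}{202} \approx 12609.0$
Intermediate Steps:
$F{\left(d,r \right)} = 36$
$c{\left(F{\left(-1,-3 \right)},190 \right)} - -12609 = \frac{1}{12 + 190} - -12609 = \frac{1}{202} + 12609 = \frac{2547019}{202}$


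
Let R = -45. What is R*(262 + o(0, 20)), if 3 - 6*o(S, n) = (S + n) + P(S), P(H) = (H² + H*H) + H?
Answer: -23325/2 ≈ -11663.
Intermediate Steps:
P(H) = H + 2*H² (P(H) = (H² + H²) + H = 2*H² + H = H + 2*H²)
o(S, n) = ½ - S/6 - n/6 - S*(1 + 2*S)/6 (o(S, n) = ½ - ((S + n) + S*(1 + 2*S))/6 = ½ - (S + n + S*(1 + 2*S))/6 = ½ + (-S/6 - n/6 - S*(1 + 2*S)/6) = ½ - S/6 - n/6 - S*(1 + 2*S)/6)
R*(262 + o(0, 20)) = -45*(262 + (½ - ⅙*0 - ⅙*20 - ⅙*0*(1 + 2*0))) = -45*(262 + (½ + 0 - 10/3 - ⅙*0*(1 + 0))) = -45*(262 + (½ + 0 - 10/3 - ⅙*0*1)) = -45*(262 + (½ + 0 - 10/3 + 0)) = -45*(262 - 17/6) = -45*1555/6 = -23325/2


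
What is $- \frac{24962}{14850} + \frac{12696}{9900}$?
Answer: $- \frac{269}{675} \approx -0.39852$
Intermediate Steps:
$- \frac{24962}{14850} + \frac{12696}{9900} = \left(-24962\right) \frac{1}{14850} + 12696 \cdot \frac{1}{9900} = - \frac{12481}{7425} + \frac{1058}{825} = - \frac{269}{675}$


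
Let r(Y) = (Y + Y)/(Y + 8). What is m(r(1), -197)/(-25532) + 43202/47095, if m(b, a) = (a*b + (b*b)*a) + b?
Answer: 1722095627/1873015245 ≈ 0.91942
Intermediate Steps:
r(Y) = 2*Y/(8 + Y) (r(Y) = (2*Y)/(8 + Y) = 2*Y/(8 + Y))
m(b, a) = b + a*b + a*b² (m(b, a) = (a*b + b²*a) + b = (a*b + a*b²) + b = b + a*b + a*b²)
m(r(1), -197)/(-25532) + 43202/47095 = ((2*1/(8 + 1))*(1 - 197 - 394/(8 + 1)))/(-25532) + 43202/47095 = ((2*1/9)*(1 - 197 - 394/9))*(-1/25532) + 43202*(1/47095) = ((2*1*(⅑))*(1 - 197 - 394/9))*(-1/25532) + 43202/47095 = (2*(1 - 197 - 197*2/9)/9)*(-1/25532) + 43202/47095 = (2*(1 - 197 - 394/9)/9)*(-1/25532) + 43202/47095 = ((2/9)*(-2158/9))*(-1/25532) + 43202/47095 = -4316/81*(-1/25532) + 43202/47095 = 83/39771 + 43202/47095 = 1722095627/1873015245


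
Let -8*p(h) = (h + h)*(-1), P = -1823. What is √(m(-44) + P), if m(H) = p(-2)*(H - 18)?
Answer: 16*I*√7 ≈ 42.332*I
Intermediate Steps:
p(h) = h/4 (p(h) = -(h + h)*(-1)/8 = -2*h*(-1)/8 = -(-1)*h/4 = h/4)
m(H) = 9 - H/2 (m(H) = ((¼)*(-2))*(H - 18) = -(-18 + H)/2 = 9 - H/2)
√(m(-44) + P) = √((9 - ½*(-44)) - 1823) = √((9 + 22) - 1823) = √(31 - 1823) = √(-1792) = 16*I*√7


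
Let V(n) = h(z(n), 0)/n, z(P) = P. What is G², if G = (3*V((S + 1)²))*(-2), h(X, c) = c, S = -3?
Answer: 0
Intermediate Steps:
V(n) = 0 (V(n) = 0/n = 0)
G = 0 (G = (3*0)*(-2) = 0*(-2) = 0)
G² = 0² = 0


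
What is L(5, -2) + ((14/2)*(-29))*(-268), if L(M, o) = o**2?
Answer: 54408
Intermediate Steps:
L(5, -2) + ((14/2)*(-29))*(-268) = (-2)**2 + ((14/2)*(-29))*(-268) = 4 + ((14*(1/2))*(-29))*(-268) = 4 + (7*(-29))*(-268) = 4 - 203*(-268) = 4 + 54404 = 54408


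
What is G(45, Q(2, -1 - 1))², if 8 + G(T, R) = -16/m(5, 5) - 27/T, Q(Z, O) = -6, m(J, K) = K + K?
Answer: 2601/25 ≈ 104.04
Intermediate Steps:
m(J, K) = 2*K
G(T, R) = -48/5 - 27/T (G(T, R) = -8 + (-16/(2*5) - 27/T) = -8 + (-16/10 - 27/T) = -8 + (-16*⅒ - 27/T) = -8 + (-8/5 - 27/T) = -48/5 - 27/T)
G(45, Q(2, -1 - 1))² = (-48/5 - 27/45)² = (-48/5 - 27*1/45)² = (-48/5 - ⅗)² = (-51/5)² = 2601/25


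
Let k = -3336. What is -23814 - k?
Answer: -20478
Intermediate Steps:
-23814 - k = -23814 - 1*(-3336) = -23814 + 3336 = -20478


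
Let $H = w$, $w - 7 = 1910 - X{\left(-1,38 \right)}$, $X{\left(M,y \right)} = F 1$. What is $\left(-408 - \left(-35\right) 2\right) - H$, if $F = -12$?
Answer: $-2267$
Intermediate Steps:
$X{\left(M,y \right)} = -12$ ($X{\left(M,y \right)} = \left(-12\right) 1 = -12$)
$w = 1929$ ($w = 7 + \left(1910 - -12\right) = 7 + \left(1910 + 12\right) = 7 + 1922 = 1929$)
$H = 1929$
$\left(-408 - \left(-35\right) 2\right) - H = \left(-408 - \left(-35\right) 2\right) - 1929 = \left(-408 - -70\right) - 1929 = \left(-408 + 70\right) - 1929 = -338 - 1929 = -2267$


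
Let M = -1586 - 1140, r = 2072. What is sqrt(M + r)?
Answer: I*sqrt(654) ≈ 25.573*I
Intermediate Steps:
M = -2726
sqrt(M + r) = sqrt(-2726 + 2072) = sqrt(-654) = I*sqrt(654)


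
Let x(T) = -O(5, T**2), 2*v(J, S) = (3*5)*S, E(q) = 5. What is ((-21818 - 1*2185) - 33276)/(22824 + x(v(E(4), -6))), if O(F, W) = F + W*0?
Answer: -57279/22819 ≈ -2.5101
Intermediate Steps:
v(J, S) = 15*S/2 (v(J, S) = ((3*5)*S)/2 = (15*S)/2 = 15*S/2)
O(F, W) = F (O(F, W) = F + 0 = F)
x(T) = -5 (x(T) = -1*5 = -5)
((-21818 - 1*2185) - 33276)/(22824 + x(v(E(4), -6))) = ((-21818 - 1*2185) - 33276)/(22824 - 5) = ((-21818 - 2185) - 33276)/22819 = (-24003 - 33276)*(1/22819) = -57279*1/22819 = -57279/22819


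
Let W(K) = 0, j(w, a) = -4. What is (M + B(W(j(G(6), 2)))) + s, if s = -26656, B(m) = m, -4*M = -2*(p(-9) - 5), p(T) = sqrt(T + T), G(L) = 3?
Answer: -53317/2 + 3*I*sqrt(2)/2 ≈ -26659.0 + 2.1213*I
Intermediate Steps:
p(T) = sqrt(2)*sqrt(T) (p(T) = sqrt(2*T) = sqrt(2)*sqrt(T))
M = -5/2 + 3*I*sqrt(2)/2 (M = -(-1)*(sqrt(2)*sqrt(-9) - 5)/2 = -(-1)*(sqrt(2)*(3*I) - 5)/2 = -(-1)*(3*I*sqrt(2) - 5)/2 = -(-1)*(-5 + 3*I*sqrt(2))/2 = -(10 - 6*I*sqrt(2))/4 = -5/2 + 3*I*sqrt(2)/2 ≈ -2.5 + 2.1213*I)
(M + B(W(j(G(6), 2)))) + s = ((-5/2 + 3*I*sqrt(2)/2) + 0) - 26656 = (-5/2 + 3*I*sqrt(2)/2) - 26656 = -53317/2 + 3*I*sqrt(2)/2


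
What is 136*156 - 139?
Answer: 21077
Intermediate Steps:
136*156 - 139 = 21216 - 139 = 21077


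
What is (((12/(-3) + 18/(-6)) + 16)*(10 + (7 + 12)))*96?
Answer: 25056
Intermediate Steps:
(((12/(-3) + 18/(-6)) + 16)*(10 + (7 + 12)))*96 = (((12*(-⅓) + 18*(-⅙)) + 16)*(10 + 19))*96 = (((-4 - 3) + 16)*29)*96 = ((-7 + 16)*29)*96 = (9*29)*96 = 261*96 = 25056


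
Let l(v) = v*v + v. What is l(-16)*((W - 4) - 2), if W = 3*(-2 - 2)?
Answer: -4320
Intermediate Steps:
W = -12 (W = 3*(-4) = -12)
l(v) = v + v² (l(v) = v² + v = v + v²)
l(-16)*((W - 4) - 2) = (-16*(1 - 16))*((-12 - 4) - 2) = (-16*(-15))*(-16 - 2) = 240*(-18) = -4320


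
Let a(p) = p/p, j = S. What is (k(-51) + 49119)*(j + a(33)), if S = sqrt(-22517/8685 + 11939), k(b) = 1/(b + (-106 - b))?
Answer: 5206613/106 + 5206613*sqrt(100039328570)/306870 ≈ 5.4156e+6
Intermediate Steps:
k(b) = -1/106 (k(b) = 1/(-106) = -1/106)
S = sqrt(100039328570)/2895 (S = sqrt(-22517*1/8685 + 11939) = sqrt(-22517/8685 + 11939) = sqrt(103667698/8685) = sqrt(100039328570)/2895 ≈ 109.25)
j = sqrt(100039328570)/2895 ≈ 109.25
a(p) = 1
(k(-51) + 49119)*(j + a(33)) = (-1/106 + 49119)*(sqrt(100039328570)/2895 + 1) = 5206613*(1 + sqrt(100039328570)/2895)/106 = 5206613/106 + 5206613*sqrt(100039328570)/306870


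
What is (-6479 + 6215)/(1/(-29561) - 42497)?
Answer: 3902052/628126909 ≈ 0.0062122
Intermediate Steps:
(-6479 + 6215)/(1/(-29561) - 42497) = -264/(-1/29561 - 42497) = -264/(-1256253818/29561) = -264*(-29561/1256253818) = 3902052/628126909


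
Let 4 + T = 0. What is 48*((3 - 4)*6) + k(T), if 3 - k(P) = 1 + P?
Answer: -282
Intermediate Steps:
T = -4 (T = -4 + 0 = -4)
k(P) = 2 - P (k(P) = 3 - (1 + P) = 3 + (-1 - P) = 2 - P)
48*((3 - 4)*6) + k(T) = 48*((3 - 4)*6) + (2 - 1*(-4)) = 48*(-1*6) + (2 + 4) = 48*(-6) + 6 = -288 + 6 = -282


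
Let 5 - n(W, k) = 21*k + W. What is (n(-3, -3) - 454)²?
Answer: 146689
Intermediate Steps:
n(W, k) = 5 - W - 21*k (n(W, k) = 5 - (21*k + W) = 5 - (W + 21*k) = 5 + (-W - 21*k) = 5 - W - 21*k)
(n(-3, -3) - 454)² = ((5 - 1*(-3) - 21*(-3)) - 454)² = ((5 + 3 + 63) - 454)² = (71 - 454)² = (-383)² = 146689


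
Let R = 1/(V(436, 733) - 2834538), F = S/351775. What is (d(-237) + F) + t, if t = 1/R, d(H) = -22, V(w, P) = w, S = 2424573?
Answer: -996971545527/351775 ≈ -2.8341e+6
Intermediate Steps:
F = 2424573/351775 ≈ 6.8924
R = -1/2834102 (R = 1/(436 - 2834538) = 1/(-2834102) = -1/2834102 ≈ -3.5285e-7)
t = -2834102 (t = 1/(-1/2834102) = -2834102)
(d(-237) + F) + t = (-22 + 2424573/351775) - 2834102 = -5314477/351775 - 2834102 = -996971545527/351775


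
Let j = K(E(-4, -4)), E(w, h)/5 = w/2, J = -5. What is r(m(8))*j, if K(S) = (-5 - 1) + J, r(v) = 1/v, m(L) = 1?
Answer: -11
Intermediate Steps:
E(w, h) = 5*w/2 (E(w, h) = 5*(w/2) = 5*w/2)
K(S) = -11 (K(S) = (-5 - 1) - 5 = -6 - 5 = -11)
j = -11
r(m(8))*j = -11/1 = 1*(-11) = -11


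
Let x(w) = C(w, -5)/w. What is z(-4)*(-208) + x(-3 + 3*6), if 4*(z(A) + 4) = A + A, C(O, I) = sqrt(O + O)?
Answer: 1248 + sqrt(30)/15 ≈ 1248.4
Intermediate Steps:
C(O, I) = sqrt(2)*sqrt(O) (C(O, I) = sqrt(2*O) = sqrt(2)*sqrt(O))
z(A) = -4 + A/2 (z(A) = -4 + (A + A)/4 = -4 + (2*A)/4 = -4 + A/2)
x(w) = sqrt(2)/sqrt(w) (x(w) = (sqrt(2)*sqrt(w))/w = sqrt(2)/sqrt(w))
z(-4)*(-208) + x(-3 + 3*6) = (-4 + (1/2)*(-4))*(-208) + sqrt(2)/sqrt(-3 + 3*6) = (-4 - 2)*(-208) + sqrt(2)/sqrt(-3 + 18) = -6*(-208) + sqrt(2)/sqrt(15) = 1248 + sqrt(2)*(sqrt(15)/15) = 1248 + sqrt(30)/15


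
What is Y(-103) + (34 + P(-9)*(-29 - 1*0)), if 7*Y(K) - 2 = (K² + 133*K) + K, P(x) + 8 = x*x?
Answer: -17772/7 ≈ -2538.9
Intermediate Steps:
P(x) = -8 + x² (P(x) = -8 + x*x = -8 + x²)
Y(K) = 2/7 + K²/7 + 134*K/7 (Y(K) = 2/7 + ((K² + 133*K) + K)/7 = 2/7 + (K² + 134*K)/7 = 2/7 + (K²/7 + 134*K/7) = 2/7 + K²/7 + 134*K/7)
Y(-103) + (34 + P(-9)*(-29 - 1*0)) = (2/7 + (⅐)*(-103)² + (134/7)*(-103)) + (34 + (-8 + (-9)²)*(-29 - 1*0)) = (2/7 + (⅐)*10609 - 13802/7) + (34 + (-8 + 81)*(-29 + 0)) = (2/7 + 10609/7 - 13802/7) + (34 + 73*(-29)) = -3191/7 + (34 - 2117) = -3191/7 - 2083 = -17772/7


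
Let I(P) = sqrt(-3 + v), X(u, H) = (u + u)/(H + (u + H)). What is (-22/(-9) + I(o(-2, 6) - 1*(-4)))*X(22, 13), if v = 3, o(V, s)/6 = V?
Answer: 121/54 ≈ 2.2407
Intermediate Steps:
o(V, s) = 6*V
X(u, H) = 2*u/(u + 2*H) (X(u, H) = (2*u)/(H + (H + u)) = (2*u)/(u + 2*H) = 2*u/(u + 2*H))
I(P) = 0 (I(P) = sqrt(-3 + 3) = sqrt(0) = 0)
(-22/(-9) + I(o(-2, 6) - 1*(-4)))*X(22, 13) = (-22/(-9) + 0)*(2*22/(22 + 2*13)) = (-22*(-1/9) + 0)*(2*22/(22 + 26)) = (22/9 + 0)*(2*22/48) = 22*(2*22*(1/48))/9 = (22/9)*(11/12) = 121/54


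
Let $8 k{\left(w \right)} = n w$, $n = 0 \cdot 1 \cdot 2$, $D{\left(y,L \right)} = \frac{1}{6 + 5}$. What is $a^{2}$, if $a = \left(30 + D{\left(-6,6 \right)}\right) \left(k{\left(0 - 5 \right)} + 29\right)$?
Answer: $\frac{92140801}{121} \approx 7.6149 \cdot 10^{5}$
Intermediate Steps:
$D{\left(y,L \right)} = \frac{1}{11}$
$n = 0$ ($n = 0 \cdot 2 = 0$)
$k{\left(w \right)} = 0$ ($k{\left(w \right)} = \frac{0 w}{8} = \frac{1}{8} \cdot 0 = 0$)
$a = \frac{9599}{11}$ ($a = \left(30 + \frac{1}{11}\right) \left(0 + 29\right) = \frac{331}{11} \cdot 29 = \frac{9599}{11} \approx 872.64$)
$a^{2} = \left(\frac{9599}{11}\right)^{2} = \frac{92140801}{121}$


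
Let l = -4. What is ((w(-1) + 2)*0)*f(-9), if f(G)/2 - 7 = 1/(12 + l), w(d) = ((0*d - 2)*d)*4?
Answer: 0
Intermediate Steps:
w(d) = -8*d (w(d) = ((0 - 2)*d)*4 = -2*d*4 = -8*d)
f(G) = 57/4 (f(G) = 14 + 2/(12 - 4) = 14 + 2/8 = 14 + 2*(1/8) = 14 + 1/4 = 57/4)
((w(-1) + 2)*0)*f(-9) = ((-8*(-1) + 2)*0)*(57/4) = ((8 + 2)*0)*(57/4) = (10*0)*(57/4) = 0*(57/4) = 0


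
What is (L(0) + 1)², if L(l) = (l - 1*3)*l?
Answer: 1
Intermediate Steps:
L(l) = l*(-3 + l) (L(l) = (l - 3)*l = (-3 + l)*l = l*(-3 + l))
(L(0) + 1)² = (0*(-3 + 0) + 1)² = (0*(-3) + 1)² = (0 + 1)² = 1² = 1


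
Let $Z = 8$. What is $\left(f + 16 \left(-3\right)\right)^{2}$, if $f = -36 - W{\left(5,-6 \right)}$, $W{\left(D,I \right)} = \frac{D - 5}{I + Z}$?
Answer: $7056$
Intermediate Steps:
$W{\left(D,I \right)} = \frac{-5 + D}{8 + I}$ ($W{\left(D,I \right)} = \frac{D - 5}{I + 8} = \frac{-5 + D}{8 + I}$)
$f = -36$ ($f = -36 - \frac{-5 + 5}{8 - 6} = -36 - \frac{1}{2} \cdot 0 = -36 - 0 = -36 + 0 = -36$)
$\left(f + 16 \left(-3\right)\right)^{2} = \left(-36 + 16 \left(-3\right)\right)^{2} = \left(-36 - 48\right)^{2} = \left(-84\right)^{2} = 7056$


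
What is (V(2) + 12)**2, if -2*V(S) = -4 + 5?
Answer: 529/4 ≈ 132.25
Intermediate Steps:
V(S) = -1/2 (V(S) = -(-4 + 5)/2 = -1/2*1 = -1/2)
(V(2) + 12)**2 = (-1/2 + 12)**2 = (23/2)**2 = 529/4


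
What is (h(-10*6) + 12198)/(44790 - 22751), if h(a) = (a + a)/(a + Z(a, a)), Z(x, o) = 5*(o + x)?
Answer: 134180/242429 ≈ 0.55348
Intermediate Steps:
Z(x, o) = 5*o + 5*x
h(a) = 2/11 (h(a) = (a + a)/(a + (5*a + 5*a)) = (2*a)/(a + 10*a) = (2*a)/((11*a)) = (2*a)*(1/(11*a)) = 2/11)
(h(-10*6) + 12198)/(44790 - 22751) = (2/11 + 12198)/(44790 - 22751) = (134180/11)/22039 = (134180/11)*(1/22039) = 134180/242429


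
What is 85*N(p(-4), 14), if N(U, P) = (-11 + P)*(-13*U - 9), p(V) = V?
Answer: 10965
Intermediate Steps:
N(U, P) = (-11 + P)*(-9 - 13*U)
85*N(p(-4), 14) = 85*(99 - 9*14 + 143*(-4) - 13*14*(-4)) = 85*(99 - 126 - 572 + 728) = 85*129 = 10965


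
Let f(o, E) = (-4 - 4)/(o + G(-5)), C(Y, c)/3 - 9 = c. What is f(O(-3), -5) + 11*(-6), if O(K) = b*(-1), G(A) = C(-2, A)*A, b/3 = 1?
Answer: -4150/63 ≈ -65.873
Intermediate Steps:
b = 3 (b = 3*1 = 3)
C(Y, c) = 27 + 3*c
G(A) = A*(27 + 3*A) (G(A) = (27 + 3*A)*A = A*(27 + 3*A))
O(K) = -3 (O(K) = 3*(-1) = -3)
f(o, E) = -8/(-60 + o) (f(o, E) = (-4 - 4)/(o + 3*(-5)*(9 - 5)) = -8/(o + 3*(-5)*4) = -8/(o - 60) = -8/(-60 + o))
f(O(-3), -5) + 11*(-6) = -8/(-60 - 3) + 11*(-6) = -8/(-63) - 66 = -8*(-1/63) - 66 = 8/63 - 66 = -4150/63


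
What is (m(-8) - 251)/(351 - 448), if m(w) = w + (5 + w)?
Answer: 262/97 ≈ 2.7010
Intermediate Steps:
m(w) = 5 + 2*w
(m(-8) - 251)/(351 - 448) = ((5 + 2*(-8)) - 251)/(351 - 448) = ((5 - 16) - 251)/(-97) = (-11 - 251)*(-1/97) = -262*(-1/97) = 262/97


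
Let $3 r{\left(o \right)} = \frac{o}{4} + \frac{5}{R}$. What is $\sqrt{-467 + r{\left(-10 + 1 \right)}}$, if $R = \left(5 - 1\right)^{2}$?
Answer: $\frac{i \sqrt{67341}}{12} \approx 21.625 i$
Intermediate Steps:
$R = 16$ ($R = 4^{2} = 16$)
$r{\left(o \right)} = \frac{5}{48} + \frac{o}{12}$ ($r{\left(o \right)} = \frac{\frac{o}{4} + \frac{5}{16}}{3} = \frac{\frac{5}{16} + \frac{o}{4}}{3} = \frac{5}{48} + \frac{o}{12}$)
$\sqrt{-467 + r{\left(-10 + 1 \right)}} = \sqrt{-467 + \left(\frac{5}{48} + \frac{-10 + 1}{12}\right)} = \sqrt{-467 + \left(\frac{5}{48} + \frac{1}{12} \left(-9\right)\right)} = \sqrt{-467 + \left(\frac{5}{48} - \frac{3}{4}\right)} = \sqrt{-467 - \frac{31}{48}} = \sqrt{- \frac{22447}{48}} = \frac{i \sqrt{67341}}{12}$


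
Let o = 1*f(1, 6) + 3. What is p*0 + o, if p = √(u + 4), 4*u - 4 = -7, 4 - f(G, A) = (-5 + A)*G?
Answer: 6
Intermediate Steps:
f(G, A) = 4 - G*(-5 + A) (f(G, A) = 4 - (-5 + A)*G = 4 - G*(-5 + A))
u = -¾ (u = 1 + (¼)*(-7) = 1 - 7/4 = -¾ ≈ -0.75000)
p = √13/2 (p = √(-¾ + 4) = √(13/4) = √13/2 ≈ 1.8028)
o = 6 (o = 1*(4 + 5*1 - 1*6*1) + 3 = 1*(4 + 5 - 6) + 3 = 1*3 + 3 = 3 + 3 = 6)
p*0 + o = (√13/2)*0 + 6 = 0 + 6 = 6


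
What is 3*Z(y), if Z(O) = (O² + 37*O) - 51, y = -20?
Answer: -1173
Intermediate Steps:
Z(O) = -51 + O² + 37*O
3*Z(y) = 3*(-51 + (-20)² + 37*(-20)) = 3*(-51 + 400 - 740) = 3*(-391) = -1173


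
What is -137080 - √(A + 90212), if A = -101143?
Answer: -137080 - I*√10931 ≈ -1.3708e+5 - 104.55*I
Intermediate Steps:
-137080 - √(A + 90212) = -137080 - √(-101143 + 90212) = -137080 - √(-10931) = -137080 - I*√10931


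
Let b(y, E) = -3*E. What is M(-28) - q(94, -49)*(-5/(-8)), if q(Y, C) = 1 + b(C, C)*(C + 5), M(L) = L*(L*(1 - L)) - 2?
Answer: 214207/8 ≈ 26776.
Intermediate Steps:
M(L) = -2 + L**2*(1 - L) (M(L) = L**2*(1 - L) - 2 = -2 + L**2*(1 - L))
q(Y, C) = 1 - 3*C*(5 + C) (q(Y, C) = 1 + (-3*C)*(C + 5) = 1 + (-3*C)*(5 + C) = 1 - 3*C*(5 + C))
M(-28) - q(94, -49)*(-5/(-8)) = (-2 + (-28)**2 - 1*(-28)**3) - (1 - 15*(-49) - 3*(-49)**2)*(-5/(-8)) = (-2 + 784 - 1*(-21952)) - (1 + 735 - 3*2401)*(-5*(-1/8)) = (-2 + 784 + 21952) - (1 + 735 - 7203)*5/8 = 22734 - (-6467)*5/8 = 22734 - 1*(-32335/8) = 22734 + 32335/8 = 214207/8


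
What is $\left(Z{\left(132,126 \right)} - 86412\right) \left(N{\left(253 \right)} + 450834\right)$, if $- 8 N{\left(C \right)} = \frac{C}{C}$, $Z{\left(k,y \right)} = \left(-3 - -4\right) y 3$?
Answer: $- \frac{155148166407}{4} \approx -3.8787 \cdot 10^{10}$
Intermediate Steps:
$Z{\left(k,y \right)} = 3 y$ ($Z{\left(k,y \right)} = \left(-3 + 4\right) y 3 = 1 y 3 = y 3 = 3 y$)
$N{\left(C \right)} = - \frac{1}{8}$ ($N{\left(C \right)} = - \frac{C \frac{1}{C}}{8} = \left(- \frac{1}{8}\right) 1 = - \frac{1}{8}$)
$\left(Z{\left(132,126 \right)} - 86412\right) \left(N{\left(253 \right)} + 450834\right) = \left(3 \cdot 126 - 86412\right) \left(- \frac{1}{8} + 450834\right) = \left(378 - 86412\right) \frac{3606671}{8} = \left(-86034\right) \frac{3606671}{8} = - \frac{155148166407}{4}$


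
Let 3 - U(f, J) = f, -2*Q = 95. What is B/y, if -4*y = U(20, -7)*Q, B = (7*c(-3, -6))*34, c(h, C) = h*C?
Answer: -2016/95 ≈ -21.221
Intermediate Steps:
Q = -95/2 (Q = -½*95 = -95/2 ≈ -47.500)
c(h, C) = C*h
U(f, J) = 3 - f
B = 4284 (B = (7*(-6*(-3)))*34 = (7*18)*34 = 126*34 = 4284)
y = -1615/8 (y = -(3 - 1*20)*(-95)/(4*2) = -(3 - 20)*(-95)/(4*2) = -(-17)*(-95)/(4*2) = -¼*1615/2 = -1615/8 ≈ -201.88)
B/y = 4284/(-1615/8) = 4284*(-8/1615) = -2016/95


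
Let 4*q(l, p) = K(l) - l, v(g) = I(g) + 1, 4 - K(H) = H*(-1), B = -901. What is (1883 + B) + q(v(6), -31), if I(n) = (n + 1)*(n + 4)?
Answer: 983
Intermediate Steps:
I(n) = (1 + n)*(4 + n)
K(H) = 4 + H (K(H) = 4 - H*(-1) = 4 - (-1)*H = 4 + H)
v(g) = 5 + g**2 + 5*g (v(g) = (4 + g**2 + 5*g) + 1 = 5 + g**2 + 5*g)
q(l, p) = 1 (q(l, p) = ((4 + l) - l)/4 = (1/4)*4 = 1)
(1883 + B) + q(v(6), -31) = (1883 - 901) + 1 = 982 + 1 = 983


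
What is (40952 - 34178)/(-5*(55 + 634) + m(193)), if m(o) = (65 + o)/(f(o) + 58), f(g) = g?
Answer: -1700274/864437 ≈ -1.9669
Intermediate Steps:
m(o) = (65 + o)/(58 + o) (m(o) = (65 + o)/(o + 58) = (65 + o)/(58 + o))
(40952 - 34178)/(-5*(55 + 634) + m(193)) = (40952 - 34178)/(-5*(55 + 634) + (65 + 193)/(58 + 193)) = 6774/(-5*689 + 258/251) = 6774/(-3445 + (1/251)*258) = 6774/(-3445 + 258/251) = 6774/(-864437/251) = 6774*(-251/864437) = -1700274/864437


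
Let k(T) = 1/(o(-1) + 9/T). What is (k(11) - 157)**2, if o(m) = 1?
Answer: 9790641/400 ≈ 24477.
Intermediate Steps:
k(T) = 1/(1 + 9/T)
(k(11) - 157)**2 = (11/(9 + 11) - 157)**2 = (11/20 - 157)**2 = (-3129/20)**2 = 9790641/400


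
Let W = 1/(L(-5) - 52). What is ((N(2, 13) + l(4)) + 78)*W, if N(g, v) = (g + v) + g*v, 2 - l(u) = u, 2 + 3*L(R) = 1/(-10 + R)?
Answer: -5265/2371 ≈ -2.2206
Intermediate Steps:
L(R) = -⅔ + 1/(3*(-10 + R))
l(u) = 2 - u
N(g, v) = g + v + g*v
W = -45/2371 (W = 1/((21 - 2*(-5))/(3*(-10 - 5)) - 52) = 1/((⅓)*(21 + 10)/(-15) - 52) = 1/((⅓)*(-1/15)*31 - 52) = 1/(-31/45 - 52) = 1/(-2371/45) = -45/2371 ≈ -0.018979)
((N(2, 13) + l(4)) + 78)*W = (((2 + 13 + 2*13) + (2 - 1*4)) + 78)*(-45/2371) = (((2 + 13 + 26) + (2 - 4)) + 78)*(-45/2371) = ((41 - 2) + 78)*(-45/2371) = (39 + 78)*(-45/2371) = 117*(-45/2371) = -5265/2371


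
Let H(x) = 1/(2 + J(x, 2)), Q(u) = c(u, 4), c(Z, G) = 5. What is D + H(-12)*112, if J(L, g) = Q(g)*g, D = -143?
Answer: -401/3 ≈ -133.67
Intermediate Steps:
Q(u) = 5
J(L, g) = 5*g
H(x) = 1/12 (H(x) = 1/(2 + 5*2) = 1/(2 + 10) = 1/12)
D + H(-12)*112 = -143 + (1/12)*112 = -143 + 28/3 = -401/3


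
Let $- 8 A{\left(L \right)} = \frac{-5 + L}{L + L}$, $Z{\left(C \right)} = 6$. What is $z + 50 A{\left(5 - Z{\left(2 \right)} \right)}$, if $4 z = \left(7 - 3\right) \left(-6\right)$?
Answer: $- \frac{99}{4} \approx -24.75$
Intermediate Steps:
$z = -6$ ($z = \frac{\left(7 - 3\right) \left(-6\right)}{4} = \frac{4 \left(-6\right)}{4} = \frac{1}{4} \left(-24\right) = -6$)
$A{\left(L \right)} = - \frac{-5 + L}{16 L}$ ($A{\left(L \right)} = - \frac{\left(-5 + L\right) \frac{1}{L + L}}{8} = - \frac{\left(-5 + L\right) \frac{1}{2 L}}{8} = - \frac{\frac{1}{2} \frac{1}{L} \left(-5 + L\right)}{8} = - \frac{-5 + L}{16 L}$)
$z + 50 A{\left(5 - Z{\left(2 \right)} \right)} = -6 + 50 \frac{5 - \left(5 - 6\right)}{16 \left(5 - 6\right)} = -6 + 50 \frac{5 - -1}{16 \left(-1\right)} = -6 + 50 \cdot \frac{1}{16} \left(-1\right) \left(5 + 1\right) = -6 + 50 \cdot \frac{1}{16} \left(-1\right) 6 = -6 + 50 \left(- \frac{3}{8}\right) = -6 - \frac{75}{4} = - \frac{99}{4}$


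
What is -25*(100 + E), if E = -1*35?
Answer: -1625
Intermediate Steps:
E = -35
-25*(100 + E) = -25*(100 - 35) = -25*65 = -1625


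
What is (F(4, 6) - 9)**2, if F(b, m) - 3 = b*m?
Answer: 324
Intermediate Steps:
F(b, m) = 3 + b*m
(F(4, 6) - 9)**2 = ((3 + 4*6) - 9)**2 = ((3 + 24) - 9)**2 = (27 - 9)**2 = 18**2 = 324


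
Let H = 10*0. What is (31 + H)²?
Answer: 961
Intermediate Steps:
H = 0
(31 + H)² = (31 + 0)² = 31² = 961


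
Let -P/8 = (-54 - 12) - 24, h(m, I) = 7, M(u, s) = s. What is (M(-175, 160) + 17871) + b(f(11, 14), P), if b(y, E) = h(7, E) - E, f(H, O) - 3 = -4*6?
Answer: 17318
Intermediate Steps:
f(H, O) = -21 (f(H, O) = 3 - 4*6 = 3 - 24 = -21)
P = 720 (P = -8*((-54 - 12) - 24) = -8*(-66 - 24) = -8*(-90) = 720)
b(y, E) = 7 - E
(M(-175, 160) + 17871) + b(f(11, 14), P) = (160 + 17871) + (7 - 1*720) = 18031 + (7 - 720) = 18031 - 713 = 17318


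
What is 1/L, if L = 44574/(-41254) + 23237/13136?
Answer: 270956272/186547567 ≈ 1.4525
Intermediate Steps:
L = 186547567/270956272 (L = 44574*(-1/41254) + 23237*(1/13136) = -22287/20627 + 23237/13136 = 186547567/270956272 ≈ 0.68848)
1/L = 1/(186547567/270956272) = 270956272/186547567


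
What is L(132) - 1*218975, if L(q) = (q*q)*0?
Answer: -218975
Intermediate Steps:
L(q) = 0 (L(q) = q²*0 = 0)
L(132) - 1*218975 = 0 - 1*218975 = 0 - 218975 = -218975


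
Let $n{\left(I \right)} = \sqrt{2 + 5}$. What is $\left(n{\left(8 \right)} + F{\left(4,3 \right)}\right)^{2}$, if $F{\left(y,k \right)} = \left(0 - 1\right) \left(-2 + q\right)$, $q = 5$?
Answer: $\left(3 - \sqrt{7}\right)^{2} \approx 0.12549$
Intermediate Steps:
$F{\left(y,k \right)} = -3$ ($F{\left(y,k \right)} = \left(0 - 1\right) \left(-2 + 5\right) = \left(-1\right) 3 = -3$)
$n{\left(I \right)} = \sqrt{7}$
$\left(n{\left(8 \right)} + F{\left(4,3 \right)}\right)^{2} = \left(\sqrt{7} - 3\right)^{2} = \left(-3 + \sqrt{7}\right)^{2}$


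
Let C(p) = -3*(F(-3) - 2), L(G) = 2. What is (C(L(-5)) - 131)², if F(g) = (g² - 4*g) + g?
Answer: 32041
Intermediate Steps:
F(g) = g² - 3*g
C(p) = -48 (C(p) = -3*(-3*(-3 - 3) - 2) = -3*(-3*(-6) - 2) = -3*(18 - 2) = -3*16 = -48)
(C(L(-5)) - 131)² = (-48 - 131)² = (-179)² = 32041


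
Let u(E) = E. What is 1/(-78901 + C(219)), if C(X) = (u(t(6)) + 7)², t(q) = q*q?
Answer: -1/77052 ≈ -1.2978e-5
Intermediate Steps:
t(q) = q²
C(X) = 1849 (C(X) = (6² + 7)² = (36 + 7)² = 43² = 1849)
1/(-78901 + C(219)) = 1/(-78901 + 1849) = 1/(-77052) = -1/77052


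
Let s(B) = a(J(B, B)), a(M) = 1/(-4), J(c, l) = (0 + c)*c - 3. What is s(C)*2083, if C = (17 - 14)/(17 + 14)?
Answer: -2083/4 ≈ -520.75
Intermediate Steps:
J(c, l) = -3 + c² (J(c, l) = c*c - 3 = c² - 3 = -3 + c²)
a(M) = -¼
C = 3/31 ≈ 0.096774
s(B) = -¼
s(C)*2083 = -¼*2083 = -2083/4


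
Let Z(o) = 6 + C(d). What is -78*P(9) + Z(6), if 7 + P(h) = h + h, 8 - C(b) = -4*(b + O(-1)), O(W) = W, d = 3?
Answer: -836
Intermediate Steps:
C(b) = 4 + 4*b (C(b) = 8 - (-4)*(b - 1) = 8 - (-4)*(-1 + b) = 8 - (4 - 4*b) = 8 + (-4 + 4*b) = 4 + 4*b)
P(h) = -7 + 2*h (P(h) = -7 + (h + h) = -7 + 2*h)
Z(o) = 22 (Z(o) = 6 + (4 + 4*3) = 6 + (4 + 12) = 6 + 16 = 22)
-78*P(9) + Z(6) = -78*(-7 + 2*9) + 22 = -78*(-7 + 18) + 22 = -78*11 + 22 = -858 + 22 = -836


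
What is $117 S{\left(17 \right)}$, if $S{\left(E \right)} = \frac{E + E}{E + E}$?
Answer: $117$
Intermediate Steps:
$S{\left(E \right)} = 1$ ($S{\left(E \right)} = \frac{2 E}{2 E} = 2 E \frac{1}{2 E} = 1$)
$117 S{\left(17 \right)} = 117 \cdot 1 = 117$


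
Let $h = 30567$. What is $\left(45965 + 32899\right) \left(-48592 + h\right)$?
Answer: $-1421523600$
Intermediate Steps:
$\left(45965 + 32899\right) \left(-48592 + h\right) = \left(45965 + 32899\right) \left(-48592 + 30567\right) = 78864 \left(-18025\right) = -1421523600$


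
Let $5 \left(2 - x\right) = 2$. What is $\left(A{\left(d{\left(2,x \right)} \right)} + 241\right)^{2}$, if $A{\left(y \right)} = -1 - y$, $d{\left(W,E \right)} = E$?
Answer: $\frac{1420864}{25} \approx 56835.0$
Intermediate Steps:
$x = \frac{8}{5}$ ($x = 2 - \frac{2}{5} = \frac{8}{5} \approx 1.6$)
$\left(A{\left(d{\left(2,x \right)} \right)} + 241\right)^{2} = \left(\left(-1 - \frac{8}{5}\right) + 241\right)^{2} = \left(- \frac{13}{5} + 241\right)^{2} = \left(\frac{1192}{5}\right)^{2} = \frac{1420864}{25}$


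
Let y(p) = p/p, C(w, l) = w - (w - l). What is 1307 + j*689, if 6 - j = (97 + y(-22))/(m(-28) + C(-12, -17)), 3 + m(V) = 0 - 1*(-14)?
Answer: 50084/3 ≈ 16695.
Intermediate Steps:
C(w, l) = l (C(w, l) = w + (l - w) = l)
m(V) = 11 (m(V) = -3 + (0 - 1*(-14)) = -3 + (0 + 14) = -3 + 14 = 11)
y(p) = 1
j = 67/3 (j = 6 - (97 + 1)/(11 - 17) = 6 - 98/(-6) = 6 - 98*(-1)/6 = 6 - 1*(-49/3) = 6 + 49/3 = 67/3 ≈ 22.333)
1307 + j*689 = 1307 + (67/3)*689 = 1307 + 46163/3 = 50084/3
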